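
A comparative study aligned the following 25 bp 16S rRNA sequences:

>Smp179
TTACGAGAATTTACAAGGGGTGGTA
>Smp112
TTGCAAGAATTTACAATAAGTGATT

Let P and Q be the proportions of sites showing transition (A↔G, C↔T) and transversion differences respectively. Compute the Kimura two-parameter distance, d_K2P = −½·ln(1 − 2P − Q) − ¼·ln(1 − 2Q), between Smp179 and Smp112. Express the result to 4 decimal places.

Mismatches occur at site 3 (A/G, transition), site 5 (G/A, transition), site 17 (G/T, transversion), site 18 (G/A, transition), site 19 (G/A, transition), site 23 (G/A, transition), site 25 (A/T, transversion).
Of the 7 differences, 5 transitions and 2 transversions over 25 sites: P = 5/25 = 0.200000, Q = 2/25 = 0.080000.
d = −0.5·ln(0.520000) − 0.25·ln(0.840000) = −0.5·(-0.653926) − 0.25·(-0.174353) = 0.3706.

0.3706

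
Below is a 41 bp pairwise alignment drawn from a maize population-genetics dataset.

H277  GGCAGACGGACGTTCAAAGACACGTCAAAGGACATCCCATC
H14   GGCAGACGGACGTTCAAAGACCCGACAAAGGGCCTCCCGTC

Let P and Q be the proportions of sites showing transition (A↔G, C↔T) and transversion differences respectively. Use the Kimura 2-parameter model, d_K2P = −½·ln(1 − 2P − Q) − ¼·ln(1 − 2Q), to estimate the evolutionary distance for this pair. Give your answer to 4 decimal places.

0.1332

Differing sites — 22:A/C (Tv); 25:T/A (Tv); 32:A/G (Ti); 34:A/C (Tv); 39:A/G (Ti).
Of the 5 differences, 2 transitions and 3 transversions over 41 sites: P = 2/41 = 0.048780, Q = 3/41 = 0.073171.
d = −0.5·ln(0.829269) − 0.25·ln(0.853658) = −0.5·(-0.187211) − 0.25·(-0.158225) = 0.1332.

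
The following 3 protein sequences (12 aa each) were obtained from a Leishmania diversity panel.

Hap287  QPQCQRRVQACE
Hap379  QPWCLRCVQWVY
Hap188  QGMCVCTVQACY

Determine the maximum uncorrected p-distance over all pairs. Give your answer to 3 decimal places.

Pairwise Hamming distances:
  Hap287 vs Hap379: 6
  Hap287 vs Hap188: 6
  Hap379 vs Hap188: 7
The largest is 7 mismatches, between Hap379 and Hap188; p = 7/12 = 0.583.

0.583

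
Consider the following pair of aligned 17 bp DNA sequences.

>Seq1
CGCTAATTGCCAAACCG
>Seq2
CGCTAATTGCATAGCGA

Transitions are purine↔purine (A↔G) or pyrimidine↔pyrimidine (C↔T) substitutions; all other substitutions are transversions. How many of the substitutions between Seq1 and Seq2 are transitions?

2

Mismatches occur at site 11 (C/A, transversion), site 12 (A/T, transversion), site 14 (A/G, transition), site 16 (C/G, transversion), site 17 (G/A, transition).
Of the 5 differences, 2 transitions and 3 transversions, so the answer is 2.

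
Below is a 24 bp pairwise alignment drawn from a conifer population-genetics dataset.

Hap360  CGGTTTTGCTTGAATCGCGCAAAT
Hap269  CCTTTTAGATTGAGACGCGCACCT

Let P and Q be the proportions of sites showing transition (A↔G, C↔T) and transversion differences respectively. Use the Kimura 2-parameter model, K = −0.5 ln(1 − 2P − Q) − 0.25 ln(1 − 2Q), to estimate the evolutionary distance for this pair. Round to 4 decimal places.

Mismatches occur at site 2 (G/C, transversion), site 3 (G/T, transversion), site 7 (T/A, transversion), site 9 (C/A, transversion), site 14 (A/G, transition), site 15 (T/A, transversion), site 22 (A/C, transversion), site 23 (A/C, transversion).
Of the 8 differences, 1 transition and 7 transversions over 24 sites: P = 1/24 = 0.041667, Q = 7/24 = 0.291667.
d = −0.5·ln(0.624999) − 0.25·ln(0.416666) = −0.5·(-0.470005) − 0.25·(-0.875470) = 0.4539.

0.4539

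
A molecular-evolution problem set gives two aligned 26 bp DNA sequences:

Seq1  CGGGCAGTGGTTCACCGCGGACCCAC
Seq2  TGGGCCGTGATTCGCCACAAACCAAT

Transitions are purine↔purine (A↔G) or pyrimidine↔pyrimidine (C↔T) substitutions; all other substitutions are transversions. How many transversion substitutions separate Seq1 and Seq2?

Differing sites — 1:C/T (Ti); 6:A/C (Tv); 10:G/A (Ti); 14:A/G (Ti); 17:G/A (Ti); 19:G/A (Ti); 20:G/A (Ti); 24:C/A (Tv); 26:C/T (Ti).
Of the 9 differences, 7 transitions and 2 transversions, so the answer is 2.

2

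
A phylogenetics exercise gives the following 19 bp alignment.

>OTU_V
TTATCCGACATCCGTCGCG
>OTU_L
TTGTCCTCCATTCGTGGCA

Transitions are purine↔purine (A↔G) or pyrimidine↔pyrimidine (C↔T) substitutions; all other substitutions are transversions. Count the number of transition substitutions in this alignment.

3

Differing sites — 3:A/G (Ti); 7:G/T (Tv); 8:A/C (Tv); 12:C/T (Ti); 16:C/G (Tv); 19:G/A (Ti).
Of the 6 differences, 3 transitions and 3 transversions, so the answer is 3.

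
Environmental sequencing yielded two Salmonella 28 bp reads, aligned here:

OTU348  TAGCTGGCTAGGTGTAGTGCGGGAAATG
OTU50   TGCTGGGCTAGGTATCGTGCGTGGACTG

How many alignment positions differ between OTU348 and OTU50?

9

Differing sites — 2:A/G; 3:G/C; 4:C/T; 5:T/G; 14:G/A; 16:A/C; 22:G/T; 24:A/G; 26:A/C.
That gives 9 mismatches out of 28 aligned sites, so the Hamming distance is 9.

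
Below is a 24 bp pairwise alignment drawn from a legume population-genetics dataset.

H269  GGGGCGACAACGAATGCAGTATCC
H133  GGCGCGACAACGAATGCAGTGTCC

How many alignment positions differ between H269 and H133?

2

The sequences differ at positions 3 (G/C), 21 (A/G).
That gives 2 mismatches out of 24 aligned sites, so the Hamming distance is 2.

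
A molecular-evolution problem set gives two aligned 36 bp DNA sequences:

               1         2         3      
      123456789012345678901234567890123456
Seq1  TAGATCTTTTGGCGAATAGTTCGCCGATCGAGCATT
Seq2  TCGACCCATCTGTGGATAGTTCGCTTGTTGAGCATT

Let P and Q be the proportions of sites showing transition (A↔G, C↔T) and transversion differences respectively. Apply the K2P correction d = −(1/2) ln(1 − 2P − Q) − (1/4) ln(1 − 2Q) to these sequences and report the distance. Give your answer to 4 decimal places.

0.4683

Differing sites — 2:A/C (Tv); 5:T/C (Ti); 7:T/C (Ti); 8:T/A (Tv); 10:T/C (Ti); 11:G/T (Tv); 13:C/T (Ti); 15:A/G (Ti); 25:C/T (Ti); 26:G/T (Tv); 27:A/G (Ti); 29:C/T (Ti).
Of the 12 differences, 8 transitions and 4 transversions over 36 sites: P = 8/36 = 0.222222, Q = 4/36 = 0.111111.
d = −0.5·ln(0.444445) − 0.25·ln(0.777778) = −0.5·(-0.810929) − 0.25·(-0.251314) = 0.4683.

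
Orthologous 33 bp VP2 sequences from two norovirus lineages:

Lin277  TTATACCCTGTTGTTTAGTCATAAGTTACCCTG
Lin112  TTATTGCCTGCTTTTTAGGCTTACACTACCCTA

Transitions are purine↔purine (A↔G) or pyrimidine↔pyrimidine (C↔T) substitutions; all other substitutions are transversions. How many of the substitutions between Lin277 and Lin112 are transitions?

The sequences differ at positions 5 (A/T, transversion), 6 (C/G, transversion), 11 (T/C, transition), 13 (G/T, transversion), 19 (T/G, transversion), 21 (A/T, transversion), 24 (A/C, transversion), 25 (G/A, transition), 26 (T/C, transition), 33 (G/A, transition).
Of the 10 differences, 4 transitions and 6 transversions, so the answer is 4.

4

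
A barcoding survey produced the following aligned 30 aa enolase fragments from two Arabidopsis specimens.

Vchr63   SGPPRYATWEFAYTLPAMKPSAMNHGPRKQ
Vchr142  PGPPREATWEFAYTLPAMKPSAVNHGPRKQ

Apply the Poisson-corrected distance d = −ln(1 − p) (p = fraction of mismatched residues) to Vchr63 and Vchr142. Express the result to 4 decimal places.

The sequences differ at positions 1 (S/P), 6 (Y/E), 23 (M/V).
p = 3/30 = 0.100000.
d = −ln(1 − 0.100000) = −ln(0.900000) = 0.1054.

0.1054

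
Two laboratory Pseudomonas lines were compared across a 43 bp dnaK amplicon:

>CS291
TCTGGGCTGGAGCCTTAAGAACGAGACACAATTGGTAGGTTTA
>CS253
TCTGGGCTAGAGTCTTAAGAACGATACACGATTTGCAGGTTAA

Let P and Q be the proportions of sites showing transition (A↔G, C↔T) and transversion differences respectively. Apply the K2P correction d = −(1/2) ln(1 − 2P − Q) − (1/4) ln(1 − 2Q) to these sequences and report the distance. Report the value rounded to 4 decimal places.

0.1853

The sequences differ at positions 9 (G/A, transition), 13 (C/T, transition), 25 (G/T, transversion), 30 (A/G, transition), 34 (G/T, transversion), 36 (T/C, transition), 42 (T/A, transversion).
Of the 7 differences, 4 transitions and 3 transversions over 43 sites: P = 4/43 = 0.093023, Q = 3/43 = 0.069767.
d = −0.5·ln(0.744187) − 0.25·ln(0.860466) = −0.5·(-0.295463) − 0.25·(-0.150281) = 0.1853.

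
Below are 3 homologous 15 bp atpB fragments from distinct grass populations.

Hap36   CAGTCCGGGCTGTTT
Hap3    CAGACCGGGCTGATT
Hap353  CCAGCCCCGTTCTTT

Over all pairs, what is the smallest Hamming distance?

2

Pairwise Hamming distances:
  Hap36 vs Hap3: 2
  Hap36 vs Hap353: 7
  Hap3 vs Hap353: 8
The smallest is 2, between Hap36 and Hap3.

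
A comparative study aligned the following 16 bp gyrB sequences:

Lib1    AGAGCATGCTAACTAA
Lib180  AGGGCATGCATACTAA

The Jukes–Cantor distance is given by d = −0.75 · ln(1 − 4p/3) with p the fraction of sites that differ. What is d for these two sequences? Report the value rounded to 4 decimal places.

Mismatches occur at site 3 (A↔G), site 10 (T↔A), site 11 (A↔T).
p = 3/16 = 0.187500.
d = −0.75 · ln(1 − (4/3)·0.187500) = −0.75 · ln(0.750000) = −0.75 · (-0.287682) = 0.2158.

0.2158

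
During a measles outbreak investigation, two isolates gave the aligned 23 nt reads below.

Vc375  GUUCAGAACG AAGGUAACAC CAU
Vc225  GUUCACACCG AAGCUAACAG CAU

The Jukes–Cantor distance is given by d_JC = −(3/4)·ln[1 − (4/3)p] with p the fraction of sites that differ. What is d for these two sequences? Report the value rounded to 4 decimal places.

0.1979

The sequences differ at positions 6 (G/C), 8 (A/C), 14 (G/C), 20 (C/G).
p = 4/23 = 0.173913.
d = −0.75 · ln(1 − (4/3)·0.173913) = −0.75 · ln(0.768116) = −0.75 · (-0.263815) = 0.1979.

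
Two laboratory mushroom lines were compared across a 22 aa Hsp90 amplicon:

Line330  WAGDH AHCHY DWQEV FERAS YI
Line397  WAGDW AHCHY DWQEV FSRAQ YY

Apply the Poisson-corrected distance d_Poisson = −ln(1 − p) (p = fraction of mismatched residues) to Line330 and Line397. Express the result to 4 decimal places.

Differing sites — 5:H/W; 17:E/S; 20:S/Q; 22:I/Y.
p = 4/22 = 0.181818.
d = −ln(1 − 0.181818) = −ln(0.818182) = 0.2007.

0.2007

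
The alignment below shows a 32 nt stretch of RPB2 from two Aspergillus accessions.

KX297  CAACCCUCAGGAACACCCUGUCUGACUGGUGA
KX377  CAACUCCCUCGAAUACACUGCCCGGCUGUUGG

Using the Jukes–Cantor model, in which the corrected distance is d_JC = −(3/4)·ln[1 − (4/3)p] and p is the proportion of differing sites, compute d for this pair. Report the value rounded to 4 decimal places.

Differing sites — 5:C/U; 7:U/C; 9:A/U; 10:G/C; 14:C/U; 17:C/A; 21:U/C; 23:U/C; 25:A/G; 29:G/U; 32:A/G.
p = 11/32 = 0.343750.
d = −0.75 · ln(1 − (4/3)·0.343750) = −0.75 · ln(0.541667) = −0.75 · (-0.613104) = 0.4598.

0.4598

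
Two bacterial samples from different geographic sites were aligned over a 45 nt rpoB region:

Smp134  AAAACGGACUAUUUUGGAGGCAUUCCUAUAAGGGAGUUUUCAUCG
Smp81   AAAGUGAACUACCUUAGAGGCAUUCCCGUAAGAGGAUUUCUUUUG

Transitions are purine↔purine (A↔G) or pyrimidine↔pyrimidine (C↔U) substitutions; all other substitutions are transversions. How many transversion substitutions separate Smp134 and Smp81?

Mismatches occur at site 4 (A→G, transition), site 5 (C→U, transition), site 7 (G→A, transition), site 12 (U→C, transition), site 13 (U→C, transition), site 16 (G→A, transition), site 27 (U→C, transition), site 28 (A→G, transition), site 33 (G→A, transition), site 35 (A→G, transition), site 36 (G→A, transition), site 40 (U→C, transition), site 41 (C→U, transition), site 42 (A→U, transversion), site 44 (C→U, transition).
Of the 15 differences, 14 transitions and 1 transversion, so the answer is 1.

1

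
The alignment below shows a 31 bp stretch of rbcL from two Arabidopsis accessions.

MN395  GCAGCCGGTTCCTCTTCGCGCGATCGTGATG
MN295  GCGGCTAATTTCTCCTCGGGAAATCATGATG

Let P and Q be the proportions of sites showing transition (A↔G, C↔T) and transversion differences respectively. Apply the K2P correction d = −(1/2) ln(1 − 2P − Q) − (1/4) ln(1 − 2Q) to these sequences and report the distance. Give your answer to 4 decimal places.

0.4691

The sequences differ at positions 3 (A/G, transition), 6 (C/T, transition), 7 (G/A, transition), 8 (G/A, transition), 11 (C/T, transition), 15 (T/C, transition), 19 (C/G, transversion), 21 (C/A, transversion), 22 (G/A, transition), 26 (G/A, transition).
Of the 10 differences, 8 transitions and 2 transversions over 31 sites: P = 8/31 = 0.258065, Q = 2/31 = 0.064516.
d = −0.5·ln(0.419354) − 0.25·ln(0.870968) = −0.5·(-0.869040) − 0.25·(-0.138150) = 0.4691.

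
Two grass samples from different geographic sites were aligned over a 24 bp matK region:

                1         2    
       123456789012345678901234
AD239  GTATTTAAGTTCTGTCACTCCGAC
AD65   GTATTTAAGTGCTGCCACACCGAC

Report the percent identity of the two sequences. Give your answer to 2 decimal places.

Mismatches occur at site 11 (T→G), site 15 (T→C), site 19 (T→A).
21 of the 24 sites match, so the percent identity is 21/24 × 100 = 87.50%.

87.50%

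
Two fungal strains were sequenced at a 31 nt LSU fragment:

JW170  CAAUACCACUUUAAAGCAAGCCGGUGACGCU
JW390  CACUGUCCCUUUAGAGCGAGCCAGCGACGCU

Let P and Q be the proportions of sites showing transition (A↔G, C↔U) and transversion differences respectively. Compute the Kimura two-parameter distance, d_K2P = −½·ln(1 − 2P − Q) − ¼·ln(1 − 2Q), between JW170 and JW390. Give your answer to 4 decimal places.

Mismatches occur at site 3 (A→C, transversion), site 5 (A→G, transition), site 6 (C→U, transition), site 8 (A→C, transversion), site 14 (A→G, transition), site 18 (A→G, transition), site 23 (G→A, transition), site 25 (U→C, transition).
Of the 8 differences, 6 transitions and 2 transversions over 31 sites: P = 6/31 = 0.193548, Q = 2/31 = 0.064516.
d = −0.5·ln(0.548388) − 0.25·ln(0.870968) = −0.5·(-0.600772) − 0.25·(-0.138150) = 0.3349.

0.3349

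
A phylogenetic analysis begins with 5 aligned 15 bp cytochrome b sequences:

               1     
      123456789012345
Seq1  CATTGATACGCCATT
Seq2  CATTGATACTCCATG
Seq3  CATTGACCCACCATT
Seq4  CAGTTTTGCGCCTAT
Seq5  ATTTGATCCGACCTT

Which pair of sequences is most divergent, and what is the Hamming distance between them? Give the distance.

9

Pairwise Hamming distances:
  Seq1 vs Seq2: 2
  Seq1 vs Seq3: 3
  Seq1 vs Seq4: 6
  Seq1 vs Seq5: 5
  Seq2 vs Seq3: 4
  Seq2 vs Seq4: 8
  Seq2 vs Seq5: 7
  Seq3 vs Seq4: 8
  Seq3 vs Seq5: 6
  Seq4 vs Seq5: 9
The largest is 9, between Seq4 and Seq5.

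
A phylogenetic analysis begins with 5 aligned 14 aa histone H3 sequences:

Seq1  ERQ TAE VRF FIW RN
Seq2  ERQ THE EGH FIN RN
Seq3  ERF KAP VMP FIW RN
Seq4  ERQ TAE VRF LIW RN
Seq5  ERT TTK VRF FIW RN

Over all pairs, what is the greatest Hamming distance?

8

Pairwise Hamming distances:
  Seq1 vs Seq2: 5
  Seq1 vs Seq3: 5
  Seq1 vs Seq4: 1
  Seq1 vs Seq5: 3
  Seq2 vs Seq3: 8
  Seq2 vs Seq4: 6
  Seq2 vs Seq5: 7
  Seq3 vs Seq4: 6
  Seq3 vs Seq5: 6
  Seq4 vs Seq5: 4
The largest is 8, between Seq2 and Seq3.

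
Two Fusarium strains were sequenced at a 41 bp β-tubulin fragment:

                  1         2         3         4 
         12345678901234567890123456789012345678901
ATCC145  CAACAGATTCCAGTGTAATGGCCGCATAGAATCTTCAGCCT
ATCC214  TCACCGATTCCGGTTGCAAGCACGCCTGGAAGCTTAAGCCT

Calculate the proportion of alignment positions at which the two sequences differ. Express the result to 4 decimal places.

0.3415

The sequences differ at positions 1 (C/T), 2 (A/C), 5 (A/C), 12 (A/G), 15 (G/T), 16 (T/G), 17 (A/C), 19 (T/A), 21 (G/C), 22 (C/A), 26 (A/C), 28 (A/G), 32 (T/G), 36 (C/A).
There are 14 differences over 41 sites, so p = 14/41 = 0.3415.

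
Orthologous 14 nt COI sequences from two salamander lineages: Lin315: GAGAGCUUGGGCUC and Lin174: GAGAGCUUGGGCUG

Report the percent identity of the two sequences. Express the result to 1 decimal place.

A single mismatch occurs at site 14 (C↔G).
13 of the 14 sites match, so the percent identity is 13/14 × 100 = 92.9%.

92.9%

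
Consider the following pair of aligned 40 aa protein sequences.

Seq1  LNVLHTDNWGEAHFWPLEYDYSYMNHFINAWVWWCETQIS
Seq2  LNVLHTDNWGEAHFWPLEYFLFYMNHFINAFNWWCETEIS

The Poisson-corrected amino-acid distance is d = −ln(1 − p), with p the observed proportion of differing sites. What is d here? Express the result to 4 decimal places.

0.1625

Mismatches occur at site 20 (D→F), site 21 (Y→L), site 22 (S→F), site 31 (W→F), site 32 (V→N), site 38 (Q→E).
p = 6/40 = 0.150000.
d = −ln(1 − 0.150000) = −ln(0.850000) = 0.1625.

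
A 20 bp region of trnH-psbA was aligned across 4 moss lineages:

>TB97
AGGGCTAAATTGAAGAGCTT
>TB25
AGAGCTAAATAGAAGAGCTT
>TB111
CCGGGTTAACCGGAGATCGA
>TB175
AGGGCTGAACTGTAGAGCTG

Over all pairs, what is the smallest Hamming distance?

2

Pairwise Hamming distances:
  TB97 vs TB25: 2
  TB97 vs TB111: 10
  TB97 vs TB175: 4
  TB25 vs TB111: 11
  TB25 vs TB175: 6
  TB111 vs TB175: 9
The smallest is 2, between TB97 and TB25.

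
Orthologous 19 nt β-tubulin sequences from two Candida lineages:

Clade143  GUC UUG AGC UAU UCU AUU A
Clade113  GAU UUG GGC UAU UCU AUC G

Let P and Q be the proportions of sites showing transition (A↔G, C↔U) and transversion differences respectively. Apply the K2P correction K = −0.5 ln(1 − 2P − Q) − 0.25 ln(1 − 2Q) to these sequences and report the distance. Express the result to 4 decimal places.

0.3487

The sequences differ at positions 2 (U/A, transversion), 3 (C/U, transition), 7 (A/G, transition), 18 (U/C, transition), 19 (A/G, transition).
Of the 5 differences, 4 transitions and 1 transversion over 19 sites: P = 4/19 = 0.210526, Q = 1/19 = 0.052632.
d = −0.5·ln(0.526316) − 0.25·ln(0.894736) = −0.5·(-0.641853) − 0.25·(-0.111227) = 0.3487.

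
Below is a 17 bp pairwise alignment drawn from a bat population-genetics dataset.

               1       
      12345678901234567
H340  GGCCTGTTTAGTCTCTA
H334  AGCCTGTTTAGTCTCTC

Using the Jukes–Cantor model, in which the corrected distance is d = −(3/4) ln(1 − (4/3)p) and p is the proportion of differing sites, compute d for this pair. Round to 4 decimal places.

The sequences differ at positions 1 (G/A), 17 (A/C).
p = 2/17 = 0.117647.
d = −0.75 · ln(1 − (4/3)·0.117647) = −0.75 · ln(0.843137) = −0.75 · (-0.170626) = 0.1280.

0.1280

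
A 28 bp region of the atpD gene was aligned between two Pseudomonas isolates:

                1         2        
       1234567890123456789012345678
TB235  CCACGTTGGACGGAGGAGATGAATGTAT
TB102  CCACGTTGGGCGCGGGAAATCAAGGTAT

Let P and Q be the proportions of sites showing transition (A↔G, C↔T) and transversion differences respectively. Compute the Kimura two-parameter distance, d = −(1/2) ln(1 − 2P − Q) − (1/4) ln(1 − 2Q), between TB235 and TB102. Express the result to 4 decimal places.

0.2542

Mismatches occur at site 10 (A/G, transition), site 13 (G/C, transversion), site 14 (A/G, transition), site 18 (G/A, transition), site 21 (G/C, transversion), site 24 (T/G, transversion).
Of the 6 differences, 3 transitions and 3 transversions over 28 sites: P = 3/28 = 0.107143, Q = 3/28 = 0.107143.
d = −0.5·ln(0.678571) − 0.25·ln(0.785714) = −0.5·(-0.387766) − 0.25·(-0.241162) = 0.2542.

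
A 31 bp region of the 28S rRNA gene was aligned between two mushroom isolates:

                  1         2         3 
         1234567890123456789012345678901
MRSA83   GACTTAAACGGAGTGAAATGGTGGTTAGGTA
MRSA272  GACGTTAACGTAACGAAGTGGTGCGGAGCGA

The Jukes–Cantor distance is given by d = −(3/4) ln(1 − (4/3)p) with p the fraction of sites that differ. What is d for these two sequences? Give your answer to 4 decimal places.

The sequences differ at positions 4 (T/G), 6 (A/T), 11 (G/T), 13 (G/A), 14 (T/C), 18 (A/G), 24 (G/C), 25 (T/G), 26 (T/G), 29 (G/C), 30 (T/G).
p = 11/31 = 0.354839.
d = −0.75 · ln(1 − (4/3)·0.354839) = −0.75 · ln(0.526881) = −0.75 · (-0.640781) = 0.4806.

0.4806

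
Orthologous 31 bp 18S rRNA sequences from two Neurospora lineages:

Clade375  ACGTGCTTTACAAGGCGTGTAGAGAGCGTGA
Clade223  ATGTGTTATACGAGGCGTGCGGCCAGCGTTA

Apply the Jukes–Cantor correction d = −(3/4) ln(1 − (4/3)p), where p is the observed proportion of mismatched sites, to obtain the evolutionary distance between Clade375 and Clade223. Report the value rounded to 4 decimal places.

Mismatches occur at site 2 (C→T), site 6 (C→T), site 8 (T→A), site 12 (A→G), site 20 (T→C), site 21 (A→G), site 23 (A→C), site 24 (G→C), site 30 (G→T).
p = 9/31 = 0.290323.
d = −0.75 · ln(1 − (4/3)·0.290323) = −0.75 · ln(0.612903) = −0.75 · (-0.489549) = 0.3672.

0.3672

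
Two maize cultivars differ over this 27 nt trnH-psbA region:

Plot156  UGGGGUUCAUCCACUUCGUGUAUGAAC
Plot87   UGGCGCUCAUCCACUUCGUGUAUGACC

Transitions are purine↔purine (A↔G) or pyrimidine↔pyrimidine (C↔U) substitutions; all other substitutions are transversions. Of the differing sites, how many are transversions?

2

The sequences differ at positions 4 (G/C, transversion), 6 (U/C, transition), 26 (A/C, transversion).
Of the 3 differences, 1 transition and 2 transversions, so the answer is 2.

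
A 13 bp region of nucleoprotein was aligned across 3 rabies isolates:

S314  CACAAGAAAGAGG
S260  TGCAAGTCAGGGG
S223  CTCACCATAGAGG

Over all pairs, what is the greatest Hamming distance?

7

Pairwise Hamming distances:
  S314 vs S260: 5
  S314 vs S223: 4
  S260 vs S223: 7
The largest is 7, between S260 and S223.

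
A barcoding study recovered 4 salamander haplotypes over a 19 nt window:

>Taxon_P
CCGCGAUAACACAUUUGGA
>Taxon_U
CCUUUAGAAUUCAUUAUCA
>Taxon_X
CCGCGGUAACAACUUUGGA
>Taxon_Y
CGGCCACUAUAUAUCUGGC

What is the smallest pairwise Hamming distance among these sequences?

3

Pairwise Hamming distances:
  Taxon_P vs Taxon_U: 9
  Taxon_P vs Taxon_X: 3
  Taxon_P vs Taxon_Y: 8
  Taxon_U vs Taxon_X: 12
  Taxon_U vs Taxon_Y: 13
  Taxon_X vs Taxon_Y: 10
The smallest is 3, between Taxon_P and Taxon_X.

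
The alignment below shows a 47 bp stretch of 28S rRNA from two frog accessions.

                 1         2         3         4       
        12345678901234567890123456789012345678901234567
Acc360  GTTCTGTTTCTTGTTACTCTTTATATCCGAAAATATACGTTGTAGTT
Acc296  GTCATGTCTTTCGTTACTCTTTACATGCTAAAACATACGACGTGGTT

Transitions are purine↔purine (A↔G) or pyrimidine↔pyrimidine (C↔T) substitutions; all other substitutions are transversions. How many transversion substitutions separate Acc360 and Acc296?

4

Mismatches occur at site 3 (T↔C, transition), site 4 (C↔A, transversion), site 8 (T↔C, transition), site 10 (C↔T, transition), site 12 (T↔C, transition), site 24 (T↔C, transition), site 27 (C↔G, transversion), site 29 (G↔T, transversion), site 34 (T↔C, transition), site 40 (T↔A, transversion), site 41 (T↔C, transition), site 44 (A↔G, transition).
Of the 12 differences, 8 transitions and 4 transversions, so the answer is 4.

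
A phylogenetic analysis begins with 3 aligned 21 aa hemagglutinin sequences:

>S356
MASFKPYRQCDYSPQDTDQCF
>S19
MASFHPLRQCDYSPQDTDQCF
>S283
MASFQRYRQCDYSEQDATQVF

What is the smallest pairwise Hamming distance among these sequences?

2

Pairwise Hamming distances:
  S356 vs S19: 2
  S356 vs S283: 6
  S19 vs S283: 7
The smallest is 2, between S356 and S19.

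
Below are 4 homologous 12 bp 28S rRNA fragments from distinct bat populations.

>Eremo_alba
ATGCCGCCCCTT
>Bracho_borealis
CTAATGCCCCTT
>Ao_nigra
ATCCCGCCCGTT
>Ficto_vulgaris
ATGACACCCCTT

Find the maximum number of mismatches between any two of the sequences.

5

Pairwise Hamming distances:
  Eremo_alba vs Bracho_borealis: 4
  Eremo_alba vs Ao_nigra: 2
  Eremo_alba vs Ficto_vulgaris: 2
  Bracho_borealis vs Ao_nigra: 5
  Bracho_borealis vs Ficto_vulgaris: 4
  Ao_nigra vs Ficto_vulgaris: 4
The largest is 5, between Bracho_borealis and Ao_nigra.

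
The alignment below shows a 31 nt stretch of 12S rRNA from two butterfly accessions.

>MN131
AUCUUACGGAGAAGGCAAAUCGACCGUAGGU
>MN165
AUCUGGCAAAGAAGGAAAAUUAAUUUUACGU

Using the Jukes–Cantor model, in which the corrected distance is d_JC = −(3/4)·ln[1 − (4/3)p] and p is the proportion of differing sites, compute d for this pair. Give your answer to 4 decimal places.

The sequences differ at positions 5 (U/G), 6 (A/G), 8 (G/A), 9 (G/A), 16 (C/A), 21 (C/U), 22 (G/A), 24 (C/U), 25 (C/U), 26 (G/U), 29 (G/C).
p = 11/31 = 0.354839.
d = −0.75 · ln(1 − (4/3)·0.354839) = −0.75 · ln(0.526881) = −0.75 · (-0.640781) = 0.4806.

0.4806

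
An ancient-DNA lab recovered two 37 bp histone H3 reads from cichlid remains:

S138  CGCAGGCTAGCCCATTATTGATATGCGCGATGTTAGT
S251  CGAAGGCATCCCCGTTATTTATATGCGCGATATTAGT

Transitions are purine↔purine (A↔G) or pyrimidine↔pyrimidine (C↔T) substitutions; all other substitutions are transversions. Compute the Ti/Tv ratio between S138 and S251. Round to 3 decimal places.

Mismatches occur at site 3 (C↔A, transversion), site 8 (T↔A, transversion), site 9 (A↔T, transversion), site 10 (G↔C, transversion), site 14 (A↔G, transition), site 20 (G↔T, transversion), site 32 (G↔A, transition).
Of the 7 differences, 2 transitions and 5 transversions, so Ti/Tv = 2/5 = 0.400.

0.400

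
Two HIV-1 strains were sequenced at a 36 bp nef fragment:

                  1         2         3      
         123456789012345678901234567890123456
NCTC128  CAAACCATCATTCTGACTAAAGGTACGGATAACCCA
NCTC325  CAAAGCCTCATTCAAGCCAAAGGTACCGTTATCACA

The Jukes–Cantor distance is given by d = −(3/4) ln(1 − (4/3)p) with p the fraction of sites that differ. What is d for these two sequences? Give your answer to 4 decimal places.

0.3470

The sequences differ at positions 5 (C/G), 7 (A/C), 14 (T/A), 15 (G/A), 16 (A/G), 18 (T/C), 27 (G/C), 29 (A/T), 32 (A/T), 34 (C/A).
p = 10/36 = 0.277778.
d = −0.75 · ln(1 − (4/3)·0.277778) = −0.75 · ln(0.629629) = −0.75 · (-0.462625) = 0.3470.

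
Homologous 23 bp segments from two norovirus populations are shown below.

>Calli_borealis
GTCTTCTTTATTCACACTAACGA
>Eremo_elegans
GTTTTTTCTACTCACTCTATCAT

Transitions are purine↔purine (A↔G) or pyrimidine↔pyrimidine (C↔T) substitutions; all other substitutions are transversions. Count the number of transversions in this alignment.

The sequences differ at positions 3 (C/T, transition), 6 (C/T, transition), 8 (T/C, transition), 11 (T/C, transition), 16 (A/T, transversion), 20 (A/T, transversion), 22 (G/A, transition), 23 (A/T, transversion).
Of the 8 differences, 5 transitions and 3 transversions, so the answer is 3.

3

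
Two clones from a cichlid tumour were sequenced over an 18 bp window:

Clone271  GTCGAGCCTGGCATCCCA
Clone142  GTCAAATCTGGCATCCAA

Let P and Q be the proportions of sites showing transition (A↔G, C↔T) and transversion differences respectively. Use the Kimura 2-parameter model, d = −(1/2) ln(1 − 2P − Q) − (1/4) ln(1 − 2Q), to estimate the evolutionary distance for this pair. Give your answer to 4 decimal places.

Mismatches occur at site 4 (G/A, transition), site 6 (G/A, transition), site 7 (C/T, transition), site 17 (C/A, transversion).
Of the 4 differences, 3 transitions and 1 transversion over 18 sites: P = 3/18 = 0.166667, Q = 1/18 = 0.055556.
d = −0.5·ln(0.611110) − 0.25·ln(0.888888) = −0.5·(-0.492478) − 0.25·(-0.117784) = 0.2757.

0.2757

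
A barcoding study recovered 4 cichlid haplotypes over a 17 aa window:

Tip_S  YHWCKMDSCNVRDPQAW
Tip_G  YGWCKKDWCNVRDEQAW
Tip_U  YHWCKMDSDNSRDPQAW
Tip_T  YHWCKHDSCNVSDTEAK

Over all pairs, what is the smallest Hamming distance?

2

Pairwise Hamming distances:
  Tip_S vs Tip_G: 4
  Tip_S vs Tip_U: 2
  Tip_S vs Tip_T: 5
  Tip_G vs Tip_U: 6
  Tip_G vs Tip_T: 7
  Tip_U vs Tip_T: 7
The smallest is 2, between Tip_S and Tip_U.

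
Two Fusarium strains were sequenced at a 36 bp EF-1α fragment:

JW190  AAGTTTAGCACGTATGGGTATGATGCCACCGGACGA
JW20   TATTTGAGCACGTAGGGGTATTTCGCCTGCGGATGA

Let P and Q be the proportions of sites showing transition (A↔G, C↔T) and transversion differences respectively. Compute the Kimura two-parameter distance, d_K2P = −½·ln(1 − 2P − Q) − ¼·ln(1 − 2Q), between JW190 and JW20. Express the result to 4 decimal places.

Differing sites — 1:A/T (Tv); 3:G/T (Tv); 6:T/G (Tv); 15:T/G (Tv); 22:G/T (Tv); 23:A/T (Tv); 24:T/C (Ti); 28:A/T (Tv); 29:C/G (Tv); 34:C/T (Ti).
Of the 10 differences, 2 transitions and 8 transversions over 36 sites: P = 2/36 = 0.055556, Q = 8/36 = 0.222222.
d = −0.5·ln(0.666666) − 0.25·ln(0.555556) = −0.5·(-0.405466) − 0.25·(-0.587786) = 0.3497.

0.3497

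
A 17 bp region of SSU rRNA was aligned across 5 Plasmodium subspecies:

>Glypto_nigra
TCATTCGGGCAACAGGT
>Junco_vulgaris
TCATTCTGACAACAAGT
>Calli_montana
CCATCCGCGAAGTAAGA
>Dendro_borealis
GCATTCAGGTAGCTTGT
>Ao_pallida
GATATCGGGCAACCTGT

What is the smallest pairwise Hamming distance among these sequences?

Pairwise Hamming distances:
  Glypto_nigra vs Junco_vulgaris: 3
  Glypto_nigra vs Calli_montana: 8
  Glypto_nigra vs Dendro_borealis: 6
  Glypto_nigra vs Ao_pallida: 6
  Junco_vulgaris vs Calli_montana: 9
  Junco_vulgaris vs Dendro_borealis: 7
  Junco_vulgaris vs Ao_pallida: 8
  Calli_montana vs Dendro_borealis: 9
  Calli_montana vs Ao_pallida: 12
  Dendro_borealis vs Ao_pallida: 7
The smallest is 3, between Glypto_nigra and Junco_vulgaris.

3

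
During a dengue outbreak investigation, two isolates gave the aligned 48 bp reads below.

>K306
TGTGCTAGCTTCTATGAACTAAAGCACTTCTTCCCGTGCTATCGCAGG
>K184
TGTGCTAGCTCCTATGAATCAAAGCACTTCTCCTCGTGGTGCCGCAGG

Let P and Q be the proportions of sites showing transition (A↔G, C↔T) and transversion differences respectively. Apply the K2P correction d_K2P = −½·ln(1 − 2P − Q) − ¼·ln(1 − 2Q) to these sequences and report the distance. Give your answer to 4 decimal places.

Mismatches occur at site 11 (T→C, transition), site 19 (C→T, transition), site 20 (T→C, transition), site 32 (T→C, transition), site 34 (C→T, transition), site 39 (C→G, transversion), site 41 (A→G, transition), site 42 (T→C, transition).
Of the 8 differences, 7 transitions and 1 transversion over 48 sites: P = 7/48 = 0.145833, Q = 1/48 = 0.020833.
d = −0.5·ln(0.687501) − 0.25·ln(0.958334) = −0.5·(-0.374692) − 0.25·(-0.042559) = 0.1980.

0.1980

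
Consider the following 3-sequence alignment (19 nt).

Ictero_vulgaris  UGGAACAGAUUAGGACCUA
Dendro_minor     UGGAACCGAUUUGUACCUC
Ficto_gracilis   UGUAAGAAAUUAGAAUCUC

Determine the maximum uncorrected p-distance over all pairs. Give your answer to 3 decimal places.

0.368

Pairwise Hamming distances:
  Ictero_vulgaris vs Dendro_minor: 4
  Ictero_vulgaris vs Ficto_gracilis: 6
  Dendro_minor vs Ficto_gracilis: 7
The largest is 7 mismatches, between Dendro_minor and Ficto_gracilis; p = 7/19 = 0.368.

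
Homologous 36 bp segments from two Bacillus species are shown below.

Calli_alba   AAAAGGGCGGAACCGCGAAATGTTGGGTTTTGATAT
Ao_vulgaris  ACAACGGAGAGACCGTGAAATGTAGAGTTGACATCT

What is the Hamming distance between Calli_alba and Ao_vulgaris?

The sequences differ at positions 2 (A/C), 5 (G/C), 8 (C/A), 10 (G/A), 11 (A/G), 16 (C/T), 24 (T/A), 26 (G/A), 30 (T/G), 31 (T/A), 32 (G/C), 35 (A/C).
That gives 12 mismatches out of 36 aligned sites, so the Hamming distance is 12.

12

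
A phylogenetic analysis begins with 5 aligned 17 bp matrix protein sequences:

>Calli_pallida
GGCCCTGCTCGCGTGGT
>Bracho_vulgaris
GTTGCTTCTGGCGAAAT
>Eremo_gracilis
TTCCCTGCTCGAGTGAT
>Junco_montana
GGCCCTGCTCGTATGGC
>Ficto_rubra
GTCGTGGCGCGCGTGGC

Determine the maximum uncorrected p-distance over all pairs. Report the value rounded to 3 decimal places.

0.647

Pairwise Hamming distances:
  Calli_pallida vs Bracho_vulgaris: 8
  Calli_pallida vs Eremo_gracilis: 4
  Calli_pallida vs Junco_montana: 3
  Calli_pallida vs Ficto_rubra: 6
  Bracho_vulgaris vs Eremo_gracilis: 8
  Bracho_vulgaris vs Junco_montana: 11
  Bracho_vulgaris vs Ficto_rubra: 10
  Eremo_gracilis vs Junco_montana: 6
  Eremo_gracilis vs Ficto_rubra: 8
  Junco_montana vs Ficto_rubra: 7
The largest is 11 mismatches, between Bracho_vulgaris and Junco_montana; p = 11/17 = 0.647.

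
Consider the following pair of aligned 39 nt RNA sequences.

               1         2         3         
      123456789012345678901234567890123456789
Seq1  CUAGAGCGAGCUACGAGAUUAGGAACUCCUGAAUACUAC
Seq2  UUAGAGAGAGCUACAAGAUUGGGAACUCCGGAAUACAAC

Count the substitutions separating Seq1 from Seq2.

6

The sequences differ at positions 1 (C/U), 7 (C/A), 15 (G/A), 21 (A/G), 30 (U/G), 37 (U/A).
That gives 6 mismatches out of 39 aligned sites, so the Hamming distance is 6.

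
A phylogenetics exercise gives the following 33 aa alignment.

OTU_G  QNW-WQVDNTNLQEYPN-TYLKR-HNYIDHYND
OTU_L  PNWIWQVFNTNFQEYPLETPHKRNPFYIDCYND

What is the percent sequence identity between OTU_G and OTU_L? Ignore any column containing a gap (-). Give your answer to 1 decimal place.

70.0%

Excluding the 3 gap columns leaves 30 comparable sites.
Mismatches occur at site 1 (Q/P), site 8 (D/F), site 12 (L/F), site 17 (N/L), site 20 (Y/P), site 21 (L/H), site 25 (H/P), site 26 (N/F), site 30 (H/C).
21 of the 30 comparable sites match, so the percent identity is 21/30 × 100 = 70.0%.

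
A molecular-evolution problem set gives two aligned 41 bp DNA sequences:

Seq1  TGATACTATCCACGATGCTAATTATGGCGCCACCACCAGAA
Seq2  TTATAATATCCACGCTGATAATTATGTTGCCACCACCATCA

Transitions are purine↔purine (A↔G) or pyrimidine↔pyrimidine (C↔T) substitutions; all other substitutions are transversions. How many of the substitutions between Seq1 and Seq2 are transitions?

1

The sequences differ at positions 2 (G/T, transversion), 6 (C/A, transversion), 15 (A/C, transversion), 18 (C/A, transversion), 27 (G/T, transversion), 28 (C/T, transition), 39 (G/T, transversion), 40 (A/C, transversion).
Of the 8 differences, 1 transition and 7 transversions, so the answer is 1.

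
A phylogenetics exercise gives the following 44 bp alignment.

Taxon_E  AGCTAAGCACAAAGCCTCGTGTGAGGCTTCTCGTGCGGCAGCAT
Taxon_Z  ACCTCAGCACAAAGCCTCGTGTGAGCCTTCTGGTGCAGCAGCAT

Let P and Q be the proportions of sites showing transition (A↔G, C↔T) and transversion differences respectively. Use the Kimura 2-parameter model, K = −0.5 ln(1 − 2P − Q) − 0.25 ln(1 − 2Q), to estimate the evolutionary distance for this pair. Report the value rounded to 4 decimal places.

Mismatches occur at site 2 (G↔C, transversion), site 5 (A↔C, transversion), site 26 (G↔C, transversion), site 32 (C↔G, transversion), site 37 (G↔A, transition).
Of the 5 differences, 1 transition and 4 transversions over 44 sites: P = 1/44 = 0.022727, Q = 4/44 = 0.090909.
d = −0.5·ln(0.863637) − 0.25·ln(0.818182) = −0.5·(-0.146603) − 0.25·(-0.200670) = 0.1235.

0.1235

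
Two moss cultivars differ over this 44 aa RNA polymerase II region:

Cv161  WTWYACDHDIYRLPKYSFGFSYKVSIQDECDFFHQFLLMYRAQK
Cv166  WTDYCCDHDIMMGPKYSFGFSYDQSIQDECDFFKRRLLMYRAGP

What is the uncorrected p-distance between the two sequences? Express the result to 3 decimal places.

0.273

The sequences differ at positions 3 (W/D), 5 (A/C), 11 (Y/M), 12 (R/M), 13 (L/G), 23 (K/D), 24 (V/Q), 34 (H/K), 35 (Q/R), 36 (F/R), 43 (Q/G), 44 (K/P).
There are 12 differences over 44 sites, so p = 12/44 = 0.273.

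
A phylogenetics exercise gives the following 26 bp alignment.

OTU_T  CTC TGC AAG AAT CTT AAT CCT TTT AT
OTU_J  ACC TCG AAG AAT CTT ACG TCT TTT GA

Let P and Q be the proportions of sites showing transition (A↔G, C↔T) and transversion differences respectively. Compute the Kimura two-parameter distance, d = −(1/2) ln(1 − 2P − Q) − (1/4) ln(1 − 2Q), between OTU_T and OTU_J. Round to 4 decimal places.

The sequences differ at positions 1 (C/A, transversion), 2 (T/C, transition), 5 (G/C, transversion), 6 (C/G, transversion), 17 (A/C, transversion), 18 (T/G, transversion), 19 (C/T, transition), 25 (A/G, transition), 26 (T/A, transversion).
Of the 9 differences, 3 transitions and 6 transversions over 26 sites: P = 3/26 = 0.115385, Q = 6/26 = 0.230769.
d = −0.5·ln(0.538461) − 0.25·ln(0.538462) = −0.5·(-0.619040) − 0.25·(-0.619038) = 0.4643.

0.4643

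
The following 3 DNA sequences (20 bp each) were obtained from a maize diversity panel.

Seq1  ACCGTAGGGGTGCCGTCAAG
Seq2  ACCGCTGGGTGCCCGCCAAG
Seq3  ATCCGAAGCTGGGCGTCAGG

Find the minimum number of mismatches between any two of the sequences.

6

Pairwise Hamming distances:
  Seq1 vs Seq2: 6
  Seq1 vs Seq3: 9
  Seq2 vs Seq3: 10
The smallest is 6, between Seq1 and Seq2.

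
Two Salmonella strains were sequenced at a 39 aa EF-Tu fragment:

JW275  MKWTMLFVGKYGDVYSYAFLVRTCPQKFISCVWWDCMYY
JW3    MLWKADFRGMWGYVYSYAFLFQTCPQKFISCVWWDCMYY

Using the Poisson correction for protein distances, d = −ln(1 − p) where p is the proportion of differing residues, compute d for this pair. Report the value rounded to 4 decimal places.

0.2963

Mismatches occur at site 2 (K↔L), site 4 (T↔K), site 5 (M↔A), site 6 (L↔D), site 8 (V↔R), site 10 (K↔M), site 11 (Y↔W), site 13 (D↔Y), site 21 (V↔F), site 22 (R↔Q).
p = 10/39 = 0.256410.
d = −ln(1 − 0.256410) = −ln(0.743590) = 0.2963.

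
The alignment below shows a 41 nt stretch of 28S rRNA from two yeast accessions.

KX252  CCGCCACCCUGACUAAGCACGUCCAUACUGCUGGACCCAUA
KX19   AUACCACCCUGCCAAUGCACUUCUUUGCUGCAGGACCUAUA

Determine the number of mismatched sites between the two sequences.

The sequences differ at positions 1 (C/A), 2 (C/U), 3 (G/A), 12 (A/C), 14 (U/A), 16 (A/U), 21 (G/U), 24 (C/U), 25 (A/U), 27 (A/G), 32 (U/A), 38 (C/U).
That gives 12 mismatches out of 41 aligned sites, so the Hamming distance is 12.

12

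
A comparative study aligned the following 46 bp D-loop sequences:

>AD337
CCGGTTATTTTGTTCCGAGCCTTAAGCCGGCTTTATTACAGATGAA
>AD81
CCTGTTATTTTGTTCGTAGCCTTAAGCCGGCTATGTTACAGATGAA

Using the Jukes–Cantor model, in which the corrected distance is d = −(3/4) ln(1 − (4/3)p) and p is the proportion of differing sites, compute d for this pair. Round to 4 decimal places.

The sequences differ at positions 3 (G/T), 16 (C/G), 17 (G/T), 33 (T/A), 35 (A/G).
p = 5/46 = 0.108696.
d = −0.75 · ln(1 − (4/3)·0.108696) = −0.75 · ln(0.855072) = −0.75 · (-0.156570) = 0.1174.

0.1174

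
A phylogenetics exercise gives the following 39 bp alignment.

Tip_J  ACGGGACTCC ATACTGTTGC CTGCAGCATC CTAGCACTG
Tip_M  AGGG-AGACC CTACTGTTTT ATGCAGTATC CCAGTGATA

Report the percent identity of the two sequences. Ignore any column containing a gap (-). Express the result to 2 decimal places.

Excluding the 1 gap column leaves 38 comparable sites.
The sequences differ at positions 2 (C/G), 7 (C/G), 8 (T/A), 11 (A/C), 19 (G/T), 20 (C/T), 21 (C/A), 27 (C/T), 32 (T/C), 35 (C/T), 36 (A/G), 37 (C/A), 39 (G/A).
25 of the 38 comparable sites match, so the percent identity is 25/38 × 100 = 65.79%.

65.79%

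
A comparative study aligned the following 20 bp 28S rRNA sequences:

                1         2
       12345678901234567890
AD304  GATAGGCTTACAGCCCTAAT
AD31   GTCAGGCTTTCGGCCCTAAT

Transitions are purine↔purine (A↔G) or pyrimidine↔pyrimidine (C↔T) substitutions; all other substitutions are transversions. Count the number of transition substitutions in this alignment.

2

The sequences differ at positions 2 (A/T, transversion), 3 (T/C, transition), 10 (A/T, transversion), 12 (A/G, transition).
Of the 4 differences, 2 transitions and 2 transversions, so the answer is 2.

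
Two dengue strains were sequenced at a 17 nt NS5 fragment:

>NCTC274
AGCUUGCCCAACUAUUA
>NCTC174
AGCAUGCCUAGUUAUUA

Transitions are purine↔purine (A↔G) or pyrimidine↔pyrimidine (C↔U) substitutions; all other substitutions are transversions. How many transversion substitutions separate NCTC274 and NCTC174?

Mismatches occur at site 4 (U/A, transversion), site 9 (C/U, transition), site 11 (A/G, transition), site 12 (C/U, transition).
Of the 4 differences, 3 transitions and 1 transversion, so the answer is 1.

1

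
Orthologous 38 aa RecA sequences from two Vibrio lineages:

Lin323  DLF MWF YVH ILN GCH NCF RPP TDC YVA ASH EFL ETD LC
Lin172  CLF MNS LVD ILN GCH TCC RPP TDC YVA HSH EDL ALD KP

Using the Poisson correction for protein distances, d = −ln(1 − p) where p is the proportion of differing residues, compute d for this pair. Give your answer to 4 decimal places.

0.4187

Mismatches occur at site 1 (D↔C), site 5 (W↔N), site 6 (F↔S), site 7 (Y↔L), site 9 (H↔D), site 16 (N↔T), site 18 (F↔C), site 28 (A↔H), site 32 (F↔D), site 34 (E↔A), site 35 (T↔L), site 37 (L↔K), site 38 (C↔P).
p = 13/38 = 0.342105.
d = −ln(1 − 0.342105) = −ln(0.657895) = 0.4187.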